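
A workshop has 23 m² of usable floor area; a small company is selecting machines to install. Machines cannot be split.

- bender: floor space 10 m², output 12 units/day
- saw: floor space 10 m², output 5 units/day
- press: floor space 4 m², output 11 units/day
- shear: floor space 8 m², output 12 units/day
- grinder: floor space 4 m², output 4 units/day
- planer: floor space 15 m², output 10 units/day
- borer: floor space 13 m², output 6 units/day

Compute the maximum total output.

Allowing fractional choices, the relaxed optimum would be about 36.0, but machines are indivisible.
bender + press + shear: floor space 10 + 4 + 8 = 22 ≤ 23, output 12 + 11 + 12 = 35.
saw + press + shear: floor space 10 + 4 + 8 = 22 ≤ 23, output 5 + 11 + 12 = 28.
bender + shear + grinder: floor space 10 + 8 + 4 = 22 ≤ 23, output 12 + 12 + 4 = 28.
Best is bender, press, and shear with total output 35.

35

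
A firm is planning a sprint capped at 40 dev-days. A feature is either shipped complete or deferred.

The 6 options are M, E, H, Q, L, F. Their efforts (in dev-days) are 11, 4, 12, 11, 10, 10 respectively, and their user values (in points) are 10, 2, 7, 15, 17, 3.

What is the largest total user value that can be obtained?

Allowing fractional choices, the relaxed optimum would be about 46.7, but features are indivisible.
M + Q + L: effort 11 + 11 + 10 = 32 ≤ 40, user value 10 + 15 + 17 = 42.
M + E + Q + L: effort 11 + 4 + 11 + 10 = 36 ≤ 40, user value 10 + 2 + 15 + 17 = 44.
E + H + Q + L: effort 4 + 12 + 11 + 10 = 37 ≤ 40, user value 2 + 7 + 15 + 17 = 41.
Best is M, E, Q, and L with total user value 44.

44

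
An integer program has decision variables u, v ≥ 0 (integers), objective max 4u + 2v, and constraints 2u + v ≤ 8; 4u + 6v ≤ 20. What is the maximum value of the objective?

(u,v)=(4,0): 2·4+1·0=8≤8, 4·4+6·0=16≤20, objective 16.
(u,v)=(3,1): 2·3+1·1=7≤8, 4·3+6·1=18≤20, objective 14.
(u,v)=(3,0): 2·3+1·0=6≤8, 4·3+6·0=12≤20, objective 12.
The best lattice point is (4,0), giving 16.

16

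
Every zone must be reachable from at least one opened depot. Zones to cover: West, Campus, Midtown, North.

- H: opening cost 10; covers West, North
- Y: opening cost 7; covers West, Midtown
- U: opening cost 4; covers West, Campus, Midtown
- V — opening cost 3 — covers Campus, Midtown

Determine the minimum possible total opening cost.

The greedy cost-per-new-zone heuristic would pick U and H for 14, but a cheaper cover exists.
Choose H and V: together they cover West, Campus, Midtown, North — every zone.
Total opening cost: 10 + 3 = 13.
No cover costs less than 13.

13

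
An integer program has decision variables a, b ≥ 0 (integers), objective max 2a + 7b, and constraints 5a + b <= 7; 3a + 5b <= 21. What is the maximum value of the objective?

28

(a,b)=(0,4): 5·0+1·4=4≤7, 3·0+5·4=20≤21, objective 28.
(a,b)=(0,3): 5·0+1·3=3≤7, 3·0+5·3=15≤21, objective 21.
The best lattice point is (0,4), giving 28.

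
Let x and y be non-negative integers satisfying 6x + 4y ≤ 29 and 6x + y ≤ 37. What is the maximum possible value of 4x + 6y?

42

Relaxing integrality, the LP optimum is 43.50 at (x,y) = (0, 7.25), which is not an integer point.
(x,y)=(0,7): 6·0+4·7=28≤29, 6·0+1·7=7≤37, objective 42.
(x,y)=(0,6): 6·0+4·6=24≤29, 6·0+1·6=6≤37, objective 36.
Maximum is 42 at (x,y)=(0,7).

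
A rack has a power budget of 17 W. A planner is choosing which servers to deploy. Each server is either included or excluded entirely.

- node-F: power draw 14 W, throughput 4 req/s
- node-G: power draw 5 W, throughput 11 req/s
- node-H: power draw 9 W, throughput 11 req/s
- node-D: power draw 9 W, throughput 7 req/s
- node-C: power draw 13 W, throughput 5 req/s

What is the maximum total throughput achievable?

22

Allowing fractional choices, the relaxed optimum would be about 24.3, but servers are indivisible.
node-G: power draw 5 ≤ 17, throughput 11.
node-G + node-H: power draw 5 + 9 = 14 ≤ 17, throughput 11 + 11 = 22.
node-G + node-D: power draw 5 + 9 = 14 ≤ 17, throughput 11 + 7 = 18.
Best is node-G and node-H with total throughput 22.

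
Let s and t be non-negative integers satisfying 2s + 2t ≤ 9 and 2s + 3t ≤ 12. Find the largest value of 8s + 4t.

32

The continuous relaxation peaks at (4.5, 0) with value 36.00; rounding to a feasible lattice point costs some objective.
(s,t)=(4,0): 2·4+2·0=8≤9, 2·4+3·0=8≤12, objective 32.
(s,t)=(3,1): 2·3+2·1=8≤9, 2·3+3·1=9≤12, objective 28.
(s,t)=(3,0): 2·3+2·0=6≤9, 2·3+3·0=6≤12, objective 24.
The best lattice point is (4,0), giving 32.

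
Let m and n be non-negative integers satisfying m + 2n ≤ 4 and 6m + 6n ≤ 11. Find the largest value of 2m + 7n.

7

The continuous relaxation peaks at (0, 1.83) with value 12.83; rounding to a feasible lattice point costs some objective.
(m,n)=(0,1): 1·0+2·1=2≤4, 6·0+6·1=6≤11, objective 7.
(m,n)=(1,0): 1·1+2·0=1≤4, 6·1+6·0=6≤11, objective 2.
The best lattice point is (0,1), giving 7.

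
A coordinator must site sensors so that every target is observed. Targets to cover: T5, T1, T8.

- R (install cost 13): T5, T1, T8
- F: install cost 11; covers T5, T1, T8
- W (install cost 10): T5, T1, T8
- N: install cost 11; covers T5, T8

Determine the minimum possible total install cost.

10

W alone covers T5, T1, T8 — every target.
Total install cost: 10.
No cover costs less than 10.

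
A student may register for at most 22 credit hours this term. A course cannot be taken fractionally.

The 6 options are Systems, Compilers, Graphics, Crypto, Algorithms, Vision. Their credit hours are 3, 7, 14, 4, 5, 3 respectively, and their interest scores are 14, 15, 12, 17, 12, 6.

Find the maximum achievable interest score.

64

This is an integer program with binary decision variables.
Systems + Compilers + Crypto + Vision: credit hours 3 + 7 + 4 + 3 = 17 ≤ 22, interest score 14 + 15 + 17 + 6 = 52.
Systems + Compilers + Crypto + Algorithms: credit hours 3 + 7 + 4 + 5 = 19 ≤ 22, interest score 14 + 15 + 17 + 12 = 58.
Systems + Compilers + Crypto + Algorithms + Vision: credit hours 3 + 7 + 4 + 5 + 3 = 22 ≤ 22, interest score 14 + 15 + 17 + 12 + 6 = 64.
Best is Systems, Compilers, Crypto, Algorithms, and Vision with total interest score 64.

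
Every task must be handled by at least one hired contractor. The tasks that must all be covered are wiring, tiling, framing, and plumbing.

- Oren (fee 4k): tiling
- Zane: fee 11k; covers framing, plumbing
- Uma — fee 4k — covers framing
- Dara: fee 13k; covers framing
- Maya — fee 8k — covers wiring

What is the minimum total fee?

Choose Oren, Zane, and Maya: together they cover wiring, tiling, framing, plumbing — every task.
Total fee: 4 + 11 + 8 = 23.

23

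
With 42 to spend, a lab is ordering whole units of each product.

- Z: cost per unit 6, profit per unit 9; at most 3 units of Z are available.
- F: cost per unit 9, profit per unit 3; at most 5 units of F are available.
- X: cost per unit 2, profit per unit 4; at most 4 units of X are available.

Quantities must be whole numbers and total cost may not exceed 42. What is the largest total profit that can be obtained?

Take 3×Z, 1×F, and 4×X: cost 35 ≤ 42, profit 3·9 + 1·3 + 4·4 = 46.
X has the best ratio (4/2) and is taken to its limit of 4; remaining capacity is filled optimally with the others.

46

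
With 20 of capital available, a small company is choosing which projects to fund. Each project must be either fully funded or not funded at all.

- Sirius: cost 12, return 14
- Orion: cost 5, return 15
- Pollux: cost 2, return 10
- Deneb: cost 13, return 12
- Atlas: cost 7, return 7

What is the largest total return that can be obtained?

39

Sirius + Orion + Pollux: cost 12 + 5 + 2 = 19 ≤ 20, return 14 + 15 + 10 = 39.
Orion + Pollux + Deneb: cost 5 + 2 + 13 = 20 ≤ 20, return 15 + 10 + 12 = 37.
Orion + Pollux + Atlas: cost 5 + 2 + 7 = 14 ≤ 20, return 15 + 10 + 7 = 32.
Best is Sirius, Orion, and Pollux with total return 39.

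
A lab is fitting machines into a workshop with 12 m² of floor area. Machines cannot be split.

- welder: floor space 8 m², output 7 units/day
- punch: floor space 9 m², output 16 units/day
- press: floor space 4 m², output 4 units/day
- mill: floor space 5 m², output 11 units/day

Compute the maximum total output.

This is an integer program with binary decision variables.
Allowing fractional choices, the relaxed optimum would be about 23.4, but machines are indivisible.
press + mill: floor space 4 + 5 = 9 ≤ 12, output 4 + 11 = 15.
punch: floor space 9 ≤ 12, output 16.
Best is punch with total output 16.

16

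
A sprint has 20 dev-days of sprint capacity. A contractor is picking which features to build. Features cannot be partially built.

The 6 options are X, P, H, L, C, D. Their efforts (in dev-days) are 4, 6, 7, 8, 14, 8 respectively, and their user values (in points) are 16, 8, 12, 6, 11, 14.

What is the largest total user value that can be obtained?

42

Take X, H, and D: effort 4 + 7 + 8 = 19 ≤ 20, user value 16 + 12 + 14 = 42.
No other feasible combination does better.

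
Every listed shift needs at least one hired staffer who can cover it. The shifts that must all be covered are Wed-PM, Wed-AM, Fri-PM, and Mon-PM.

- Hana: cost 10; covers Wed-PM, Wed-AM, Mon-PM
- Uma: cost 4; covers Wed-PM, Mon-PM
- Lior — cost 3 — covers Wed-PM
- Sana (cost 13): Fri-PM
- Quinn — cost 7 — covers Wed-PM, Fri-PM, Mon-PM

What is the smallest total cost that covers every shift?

This is a weighted set-cover instance.
Choose Hana and Quinn: together they cover Wed-PM, Wed-AM, Fri-PM, Mon-PM — every shift.
Total cost: 10 + 7 = 17.

17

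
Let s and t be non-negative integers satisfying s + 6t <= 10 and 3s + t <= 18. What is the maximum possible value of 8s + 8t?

(s,t)=(6,0): 1·6+6·0=6≤10, 3·6+1·0=18≤18, objective 48.
(s,t)=(5,0): 1·5+6·0=5≤10, 3·5+1·0=15≤18, objective 40.
(s,t)=(4,1): 1·4+6·1=10≤10, 3·4+1·1=13≤18, objective 40.
No feasible integer point exceeds 48.

48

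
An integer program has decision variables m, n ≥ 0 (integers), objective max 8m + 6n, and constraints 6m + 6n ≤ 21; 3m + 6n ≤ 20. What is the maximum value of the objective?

(m,n)=(3,0): 6·3+6·0=18≤21, 3·3+6·0=9≤20, objective 24.
(m,n)=(2,1): 6·2+6·1=18≤21, 3·2+6·1=12≤20, objective 22.
(m,n)=(2,0): 6·2+6·0=12≤21, 3·2+6·0=6≤20, objective 16.
No feasible integer point exceeds 24.

24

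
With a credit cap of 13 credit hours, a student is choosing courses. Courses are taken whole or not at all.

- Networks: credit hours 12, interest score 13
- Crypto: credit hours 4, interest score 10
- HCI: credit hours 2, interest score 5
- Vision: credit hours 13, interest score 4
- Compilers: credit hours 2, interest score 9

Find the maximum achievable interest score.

Take Crypto, HCI, and Compilers: credit hours 4 + 2 + 2 = 8 ≤ 13, interest score 10 + 5 + 9 = 24.
No other feasible combination does better.

24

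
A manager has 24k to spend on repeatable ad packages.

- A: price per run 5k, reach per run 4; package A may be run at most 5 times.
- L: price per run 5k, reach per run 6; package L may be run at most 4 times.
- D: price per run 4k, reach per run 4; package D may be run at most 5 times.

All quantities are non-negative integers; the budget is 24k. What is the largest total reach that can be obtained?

28

L has the best ratio (6/5); taking only L gives at most 4×6 = 24 (stopped by the price limit).
Mixing does better — 4×L and 1×D: price 24 ≤ 24, reach 4·6 + 1·4 = 28.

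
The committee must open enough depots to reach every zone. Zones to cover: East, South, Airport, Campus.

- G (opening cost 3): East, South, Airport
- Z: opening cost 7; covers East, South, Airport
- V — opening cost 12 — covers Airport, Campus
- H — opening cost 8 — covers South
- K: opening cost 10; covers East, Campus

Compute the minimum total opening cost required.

13

Choose G and K: together they cover East, South, Airport, Campus — every zone.
Total opening cost: 3 + 10 = 13.
No cover costs less than 13.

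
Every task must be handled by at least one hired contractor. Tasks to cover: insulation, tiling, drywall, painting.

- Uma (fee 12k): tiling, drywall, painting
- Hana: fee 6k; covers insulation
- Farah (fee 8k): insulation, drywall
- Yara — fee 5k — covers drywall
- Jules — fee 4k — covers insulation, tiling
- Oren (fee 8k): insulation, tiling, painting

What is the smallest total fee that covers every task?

13

This is a weighted set-cover instance.
Choose Yara and Oren: together they cover insulation, tiling, drywall, painting — every task.
Total fee: 5 + 8 = 13.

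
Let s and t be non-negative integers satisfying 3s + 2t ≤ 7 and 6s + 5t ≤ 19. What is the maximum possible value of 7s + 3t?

Relaxing integrality, the LP optimum is 16.33 at (s,t) = (2.33, 0), which is not an integer point.
(s,t)=(2,0): 3·2+2·0=6≤7, 6·2+5·0=12≤19, objective 14.
(s,t)=(1,1): 3·1+2·1=5≤7, 6·1+5·1=11≤19, objective 10.
Maximum is 14 at (s,t)=(2,0).

14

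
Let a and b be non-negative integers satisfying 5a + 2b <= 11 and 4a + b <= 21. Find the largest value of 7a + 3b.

(a,b)=(1,3) is feasible, giving 16.
(a,b)=(0,5) is feasible, giving 15.
(a,b)=(1,2) is feasible, giving 13.
(a,b)=(0,4) is feasible, giving 12.
No feasible integer point exceeds 16.

16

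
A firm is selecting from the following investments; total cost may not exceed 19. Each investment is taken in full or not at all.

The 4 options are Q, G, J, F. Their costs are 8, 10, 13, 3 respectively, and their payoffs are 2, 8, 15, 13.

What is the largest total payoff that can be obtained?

Take J and F: cost 13 + 3 = 16 ≤ 19, payoff 15 + 13 = 28.
No other feasible combination does better.

28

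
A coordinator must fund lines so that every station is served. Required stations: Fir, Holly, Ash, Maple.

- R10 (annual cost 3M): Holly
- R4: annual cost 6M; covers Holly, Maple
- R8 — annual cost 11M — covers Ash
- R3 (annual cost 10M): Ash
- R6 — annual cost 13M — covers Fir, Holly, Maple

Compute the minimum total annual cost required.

The greedy cost-per-new-station heuristic would pick R10, R4, R3, and R6 for 32, but a cheaper cover exists.
Choose R3 and R6: together they cover Fir, Holly, Ash, Maple — every station.
Total annual cost: 10 + 13 = 23.
No cover costs less than 23.

23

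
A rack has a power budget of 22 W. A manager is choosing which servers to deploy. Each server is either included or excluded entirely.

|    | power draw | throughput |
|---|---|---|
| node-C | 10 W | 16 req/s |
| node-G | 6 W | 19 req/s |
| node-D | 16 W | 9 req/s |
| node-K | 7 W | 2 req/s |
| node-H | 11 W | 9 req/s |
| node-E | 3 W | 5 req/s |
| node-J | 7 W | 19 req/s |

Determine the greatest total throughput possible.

Allowing fractional choices, the relaxed optimum would be about 52.6, but servers are indivisible.
node-G + node-E + node-J: power draw 6 + 3 + 7 = 16 ≤ 22, throughput 19 + 5 + 19 = 43.
node-C + node-G + node-E: power draw 10 + 6 + 3 = 19 ≤ 22, throughput 16 + 19 + 5 = 40.
Best is node-G, node-E, and node-J with total throughput 43.

43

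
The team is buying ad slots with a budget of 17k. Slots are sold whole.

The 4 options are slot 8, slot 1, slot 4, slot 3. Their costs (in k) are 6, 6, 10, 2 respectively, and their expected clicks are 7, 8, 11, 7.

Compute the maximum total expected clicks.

Allowing fractional choices, the relaxed optimum would be about 25.3, but ad slots are indivisible.
slot 8 + slot 1 + slot 3: cost 6 + 6 + 2 = 14 ≤ 17, expected clicks 7 + 8 + 7 = 22.
slot 1 + slot 4: cost 6 + 10 = 16 ≤ 17, expected clicks 8 + 11 = 19.
Best is slot 8, slot 1, and slot 3 with total expected clicks 22.

22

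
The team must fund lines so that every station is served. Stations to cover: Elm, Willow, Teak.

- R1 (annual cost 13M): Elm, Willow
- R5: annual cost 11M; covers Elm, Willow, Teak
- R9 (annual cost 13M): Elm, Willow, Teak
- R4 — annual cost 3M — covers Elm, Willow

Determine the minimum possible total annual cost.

The greedy cost-per-new-station heuristic would pick R4 and R5 for 14, but a cheaper cover exists.
R5 alone covers Elm, Willow, Teak — every station.
Total annual cost: 11.
No cover costs less than 11.

11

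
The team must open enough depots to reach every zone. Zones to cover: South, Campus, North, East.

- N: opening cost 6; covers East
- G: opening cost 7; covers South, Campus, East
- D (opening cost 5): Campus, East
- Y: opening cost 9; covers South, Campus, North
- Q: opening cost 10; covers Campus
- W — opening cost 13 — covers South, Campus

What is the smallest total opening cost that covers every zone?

This is a weighted set-cover instance.
Choose D and Y: together they cover South, Campus, North, East — every zone.
Total opening cost: 5 + 9 = 14.

14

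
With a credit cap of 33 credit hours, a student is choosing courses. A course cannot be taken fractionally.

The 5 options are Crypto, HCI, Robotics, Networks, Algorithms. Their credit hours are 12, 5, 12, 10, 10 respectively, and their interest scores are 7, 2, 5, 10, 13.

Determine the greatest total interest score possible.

30

Take Crypto, Networks, and Algorithms: credit hours 12 + 10 + 10 = 32 ≤ 33, interest score 7 + 10 + 13 = 30.
No other feasible combination does better.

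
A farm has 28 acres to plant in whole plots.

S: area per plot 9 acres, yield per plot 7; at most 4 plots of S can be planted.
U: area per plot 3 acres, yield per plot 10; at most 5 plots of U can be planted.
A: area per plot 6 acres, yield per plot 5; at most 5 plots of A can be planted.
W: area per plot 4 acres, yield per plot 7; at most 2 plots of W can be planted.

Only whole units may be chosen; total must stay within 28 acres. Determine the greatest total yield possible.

64

5×U and 2×W: area 23 ≤ 28, yield 5·10 + 2·7 = 64.
1×S, 5×U, and 1×W: area 28 ≤ 28, yield 1·7 + 5·10 + 1·7 = 64.
Best is 64.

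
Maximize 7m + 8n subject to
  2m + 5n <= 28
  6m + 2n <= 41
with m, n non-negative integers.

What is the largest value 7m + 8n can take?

(m,n)=(4,4) is feasible, giving 60.
(m,n)=(5,3) is feasible, giving 59.
(m,n)=(6,2) is feasible, giving 58.
(m,n)=(3,4) is feasible, giving 53.
The best lattice point is (4,4), giving 60.

60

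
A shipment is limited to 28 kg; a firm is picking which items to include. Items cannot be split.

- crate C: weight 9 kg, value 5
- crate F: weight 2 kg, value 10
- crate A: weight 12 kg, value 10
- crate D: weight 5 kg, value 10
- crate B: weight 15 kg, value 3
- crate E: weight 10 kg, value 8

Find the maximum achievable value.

Take crate C, crate F, crate A, and crate D: weight 9 + 2 + 12 + 5 = 28 ≤ 28, value 5 + 10 + 10 + 10 = 35.
No other feasible combination does better.

35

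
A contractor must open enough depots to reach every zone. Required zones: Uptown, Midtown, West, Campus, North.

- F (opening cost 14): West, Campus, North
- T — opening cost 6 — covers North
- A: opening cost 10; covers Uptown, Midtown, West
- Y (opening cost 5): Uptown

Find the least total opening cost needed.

This is an integer covering problem.
The greedy cost-per-new-zone heuristic would pick A, T, and F for 30, but a cheaper cover exists.
Choose F and A: together they cover Uptown, Midtown, West, Campus, North — every zone.
Total opening cost: 14 + 10 = 24.
No cover costs less than 24.

24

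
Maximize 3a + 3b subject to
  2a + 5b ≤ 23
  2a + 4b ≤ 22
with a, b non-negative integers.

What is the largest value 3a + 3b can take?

(a,b)=(11,0): 2·11+5·0=22≤23, 2·11+4·0=22≤22, objective 33.
(a,b)=(10,0): 2·10+5·0=20≤23, 2·10+4·0=20≤22, objective 30.
The best lattice point is (11,0), giving 33.

33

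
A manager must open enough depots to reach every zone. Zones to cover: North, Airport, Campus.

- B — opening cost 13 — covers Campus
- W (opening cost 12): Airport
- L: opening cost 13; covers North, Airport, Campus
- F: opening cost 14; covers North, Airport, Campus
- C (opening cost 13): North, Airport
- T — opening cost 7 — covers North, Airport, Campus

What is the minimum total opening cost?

T alone covers North, Airport, Campus — every zone.
Total opening cost: 7.

7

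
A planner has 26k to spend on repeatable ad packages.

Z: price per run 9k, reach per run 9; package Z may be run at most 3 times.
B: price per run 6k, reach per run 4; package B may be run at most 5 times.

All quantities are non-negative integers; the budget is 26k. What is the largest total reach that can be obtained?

Take 2×Z and 1×B: price 24 ≤ 26, reach 2·9 + 1·4 = 22.
No other integer combination yields more.

22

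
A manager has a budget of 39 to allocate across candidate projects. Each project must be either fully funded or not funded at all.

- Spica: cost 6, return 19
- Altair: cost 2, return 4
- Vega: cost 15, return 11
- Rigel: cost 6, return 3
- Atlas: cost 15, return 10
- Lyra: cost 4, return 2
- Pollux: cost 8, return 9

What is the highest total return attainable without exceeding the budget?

Allowing fractional choices, the relaxed optimum would be about 48.3, but projects are indivisible.
Spica + Altair + Vega + Rigel + Pollux: cost 6 + 2 + 15 + 6 + 8 = 37 ≤ 39, return 19 + 4 + 11 + 3 + 9 = 46.
Spica + Altair + Vega + Lyra + Pollux: cost 6 + 2 + 15 + 4 + 8 = 35 ≤ 39, return 19 + 4 + 11 + 2 + 9 = 45.
Best is Spica, Altair, Vega, Rigel, and Pollux with total return 46.

46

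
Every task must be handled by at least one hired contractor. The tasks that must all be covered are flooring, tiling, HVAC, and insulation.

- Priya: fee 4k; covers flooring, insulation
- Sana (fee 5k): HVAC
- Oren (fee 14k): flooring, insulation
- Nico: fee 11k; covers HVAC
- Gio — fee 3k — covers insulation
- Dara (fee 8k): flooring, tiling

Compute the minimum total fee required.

16

Choose Sana, Gio, and Dara: together they cover flooring, tiling, HVAC, insulation — every task.
Total fee: 5 + 3 + 8 = 16.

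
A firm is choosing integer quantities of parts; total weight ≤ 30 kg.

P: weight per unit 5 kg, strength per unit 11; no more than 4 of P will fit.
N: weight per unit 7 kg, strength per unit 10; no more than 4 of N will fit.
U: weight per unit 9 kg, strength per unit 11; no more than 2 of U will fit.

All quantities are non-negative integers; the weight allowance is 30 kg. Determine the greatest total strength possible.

P has the best ratio (11/5); taking only P gives at most 4×11 = 44 (stopped by the supply cap of 4).
Mixing does better — 4×P and 1×U: weight 29 ≤ 30, strength 4·11 + 1·11 = 55.

55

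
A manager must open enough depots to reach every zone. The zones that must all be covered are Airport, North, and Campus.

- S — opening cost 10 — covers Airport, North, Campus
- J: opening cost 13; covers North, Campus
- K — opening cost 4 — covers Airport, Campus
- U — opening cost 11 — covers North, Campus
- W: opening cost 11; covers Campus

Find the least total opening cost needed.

10

The greedy cost-per-new-zone heuristic would pick K and S for 14, but a cheaper cover exists.
S alone covers Airport, North, Campus — every zone.
Total opening cost: 10.
No cover costs less than 10.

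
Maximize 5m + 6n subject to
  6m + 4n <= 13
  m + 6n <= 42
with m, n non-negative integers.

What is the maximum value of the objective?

18

Relaxing integrality, the LP optimum is 19.50 at (m,n) = (0, 3.25), which is not an integer point.
(m,n)=(0,3): 6·0+4·3=12≤13, 1·0+6·3=18≤42, objective 18.
(m,n)=(0,2): 6·0+4·2=8≤13, 1·0+6·2=12≤42, objective 12.
No feasible integer point exceeds 18.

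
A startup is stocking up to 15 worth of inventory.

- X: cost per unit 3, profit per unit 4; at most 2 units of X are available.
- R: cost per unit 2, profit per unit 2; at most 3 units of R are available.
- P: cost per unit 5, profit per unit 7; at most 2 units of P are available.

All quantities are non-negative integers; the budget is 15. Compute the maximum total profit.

P has the best ratio (7/5); taking only P gives at most 2×7 = 14 (stopped by the supply cap of 2).
Mixing does better — 1×X, 1×R, and 2×P: cost 15 ≤ 15, profit 1·4 + 1·2 + 2·7 = 20.

20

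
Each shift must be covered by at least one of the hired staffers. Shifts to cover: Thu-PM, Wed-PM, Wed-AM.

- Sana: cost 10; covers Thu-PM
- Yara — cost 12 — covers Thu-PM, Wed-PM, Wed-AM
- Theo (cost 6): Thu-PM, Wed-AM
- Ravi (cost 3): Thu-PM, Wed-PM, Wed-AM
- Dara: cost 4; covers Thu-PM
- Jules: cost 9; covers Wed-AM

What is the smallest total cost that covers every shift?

3

This is an integer covering problem.
Ravi alone covers Thu-PM, Wed-PM, Wed-AM — every shift.
Total cost: 3.
No cover costs less than 3.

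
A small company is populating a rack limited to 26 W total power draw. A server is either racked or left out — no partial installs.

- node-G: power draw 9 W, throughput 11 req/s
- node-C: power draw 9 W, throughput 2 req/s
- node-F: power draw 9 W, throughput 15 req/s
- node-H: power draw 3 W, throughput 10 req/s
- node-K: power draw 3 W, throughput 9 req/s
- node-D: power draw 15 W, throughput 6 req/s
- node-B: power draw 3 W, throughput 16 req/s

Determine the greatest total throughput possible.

Take node-G, node-F, node-H, and node-B: power draw 9 + 9 + 3 + 3 = 24 ≤ 26, throughput 11 + 15 + 10 + 16 = 52.
No other feasible combination does better.

52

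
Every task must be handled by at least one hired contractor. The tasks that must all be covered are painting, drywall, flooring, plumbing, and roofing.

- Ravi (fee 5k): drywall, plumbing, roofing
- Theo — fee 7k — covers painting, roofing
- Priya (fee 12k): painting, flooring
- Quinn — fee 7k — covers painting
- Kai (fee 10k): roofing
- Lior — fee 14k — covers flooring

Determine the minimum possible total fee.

17

Choose Ravi and Priya: together they cover painting, drywall, flooring, plumbing, roofing — every task.
Total fee: 5 + 12 = 17.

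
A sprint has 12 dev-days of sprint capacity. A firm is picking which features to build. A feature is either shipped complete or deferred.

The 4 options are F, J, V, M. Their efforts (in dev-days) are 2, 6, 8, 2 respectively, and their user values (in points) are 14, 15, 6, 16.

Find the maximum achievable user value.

Allowing fractional choices, the relaxed optimum would be about 46.5, but features are indivisible.
F + V + M: effort 2 + 8 + 2 = 12 ≤ 12, user value 14 + 6 + 16 = 36.
F + J + M: effort 2 + 6 + 2 = 10 ≤ 12, user value 14 + 15 + 16 = 45.
Best is F, J, and M with total user value 45.

45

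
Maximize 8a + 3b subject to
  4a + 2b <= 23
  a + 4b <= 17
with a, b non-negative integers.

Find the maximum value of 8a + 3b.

43

(a,b)=(5,1) is feasible, giving 43.
(a,b)=(5,0) is feasible, giving 40.
(a,b)=(4,2) is feasible, giving 38.
(a,b)=(4,1) is feasible, giving 35.
The best lattice point is (5,1), giving 43.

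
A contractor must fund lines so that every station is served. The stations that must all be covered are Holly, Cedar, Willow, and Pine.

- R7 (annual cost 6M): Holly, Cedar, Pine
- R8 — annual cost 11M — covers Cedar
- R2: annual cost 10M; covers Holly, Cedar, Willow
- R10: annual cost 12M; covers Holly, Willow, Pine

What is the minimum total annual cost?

16

This is an integer covering problem.
Choose R7 and R2: together they cover Holly, Cedar, Willow, Pine — every station.
Total annual cost: 6 + 10 = 16.
No cover costs less than 16.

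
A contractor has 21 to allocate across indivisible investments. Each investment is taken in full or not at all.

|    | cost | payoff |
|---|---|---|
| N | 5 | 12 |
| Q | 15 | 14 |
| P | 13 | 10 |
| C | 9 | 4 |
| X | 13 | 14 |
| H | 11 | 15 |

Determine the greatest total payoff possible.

Allowing fractional choices, the relaxed optimum would be about 32.4, but investments are indivisible.
N + X: cost 5 + 13 = 18 ≤ 21, payoff 12 + 14 = 26.
N + Q: cost 5 + 15 = 20 ≤ 21, payoff 12 + 14 = 26.
N + H: cost 5 + 11 = 16 ≤ 21, payoff 12 + 15 = 27.
Best is N and H with total payoff 27.

27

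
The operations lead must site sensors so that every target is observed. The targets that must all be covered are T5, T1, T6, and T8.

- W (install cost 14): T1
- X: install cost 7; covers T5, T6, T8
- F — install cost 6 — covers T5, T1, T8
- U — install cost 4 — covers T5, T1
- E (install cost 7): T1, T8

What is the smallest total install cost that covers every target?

The greedy cost-per-new-target heuristic would pick F and X for 13, but a cheaper cover exists.
Choose X and U: together they cover T5, T1, T6, T8 — every target.
Total install cost: 7 + 4 = 11.
No cover costs less than 11.

11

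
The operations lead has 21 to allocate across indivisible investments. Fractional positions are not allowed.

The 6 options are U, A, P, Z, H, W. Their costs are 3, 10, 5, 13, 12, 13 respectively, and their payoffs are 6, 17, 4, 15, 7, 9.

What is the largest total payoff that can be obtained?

Allowing fractional choices, the relaxed optimum would be about 32.2, but investments are indivisible.
U + P + Z: cost 3 + 5 + 13 = 21 ≤ 21, payoff 6 + 4 + 15 = 25.
U + A + P: cost 3 + 10 + 5 = 18 ≤ 21, payoff 6 + 17 + 4 = 27.
Best is U, A, and P with total payoff 27.

27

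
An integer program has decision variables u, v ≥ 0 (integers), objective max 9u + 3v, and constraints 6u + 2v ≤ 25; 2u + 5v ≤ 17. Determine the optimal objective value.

36

The continuous relaxation peaks at (4.17, 0) with value 37.50; rounding to a feasible lattice point costs some objective.
(u,v)=(4,0): 6·4+2·0=24≤25, 2·4+5·0=8≤17, objective 36.
(u,v)=(3,1): 6·3+2·1=20≤25, 2·3+5·1=11≤17, objective 30.
(u,v)=(3,0): 6·3+2·0=18≤25, 2·3+5·0=6≤17, objective 27.
No feasible integer point exceeds 36.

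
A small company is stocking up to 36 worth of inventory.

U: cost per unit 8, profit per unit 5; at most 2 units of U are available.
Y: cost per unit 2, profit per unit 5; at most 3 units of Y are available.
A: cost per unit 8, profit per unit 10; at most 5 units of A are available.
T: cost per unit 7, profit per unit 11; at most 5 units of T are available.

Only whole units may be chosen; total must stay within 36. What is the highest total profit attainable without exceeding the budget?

59

Y has the best ratio (5/2); taking only Y gives at most 3×5 = 15 (stopped by the supply cap of 3).
Mixing does better — 3×Y and 4×T: cost 34 ≤ 36, profit 3·5 + 4·11 = 59.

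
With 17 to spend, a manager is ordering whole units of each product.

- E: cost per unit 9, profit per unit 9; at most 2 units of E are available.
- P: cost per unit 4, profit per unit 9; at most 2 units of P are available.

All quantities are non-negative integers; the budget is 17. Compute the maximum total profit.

27

1×E and 2×P: cost 17 ≤ 17, profit 1·9 + 2·9 = 27.
2×P: cost 8 ≤ 17, profit 2·9 = 18.
Best is 27.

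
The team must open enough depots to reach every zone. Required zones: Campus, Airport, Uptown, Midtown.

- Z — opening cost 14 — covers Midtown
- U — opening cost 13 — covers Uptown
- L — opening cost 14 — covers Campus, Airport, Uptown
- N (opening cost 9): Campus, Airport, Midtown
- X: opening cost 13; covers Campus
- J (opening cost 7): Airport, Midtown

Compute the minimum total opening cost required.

21

The greedy cost-per-new-zone heuristic would pick N and U for 22, but a cheaper cover exists.
Choose L and J: together they cover Campus, Airport, Uptown, Midtown — every zone.
Total opening cost: 14 + 7 = 21.
No cover costs less than 21.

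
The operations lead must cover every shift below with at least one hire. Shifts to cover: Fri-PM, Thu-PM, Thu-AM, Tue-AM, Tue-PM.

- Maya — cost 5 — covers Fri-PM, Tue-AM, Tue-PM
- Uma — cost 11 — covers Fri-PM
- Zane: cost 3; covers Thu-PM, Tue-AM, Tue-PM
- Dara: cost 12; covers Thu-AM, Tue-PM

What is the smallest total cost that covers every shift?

Choose Maya, Zane, and Dara: together they cover Fri-PM, Thu-PM, Thu-AM, Tue-AM, Tue-PM — every shift.
Total cost: 5 + 3 + 12 = 20.

20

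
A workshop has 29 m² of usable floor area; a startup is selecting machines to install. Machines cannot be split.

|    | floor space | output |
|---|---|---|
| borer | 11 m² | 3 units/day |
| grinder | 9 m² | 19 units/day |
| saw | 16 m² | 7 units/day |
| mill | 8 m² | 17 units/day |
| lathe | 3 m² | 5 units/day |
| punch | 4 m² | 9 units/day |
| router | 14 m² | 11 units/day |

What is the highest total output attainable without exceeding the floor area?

50

Treat it as a binary knapsack problem.
Allowing fractional choices, the relaxed optimum would be about 53.9, but machines are indivisible.
mill + lathe + punch + router: floor space 8 + 3 + 4 + 14 = 29 ≤ 29, output 17 + 5 + 9 + 11 = 42.
grinder + mill + lathe + punch: floor space 9 + 8 + 3 + 4 = 24 ≤ 29, output 19 + 17 + 5 + 9 = 50.
grinder + mill + punch: floor space 9 + 8 + 4 = 21 ≤ 29, output 19 + 17 + 9 = 45.
Best is grinder, mill, lathe, and punch with total output 50.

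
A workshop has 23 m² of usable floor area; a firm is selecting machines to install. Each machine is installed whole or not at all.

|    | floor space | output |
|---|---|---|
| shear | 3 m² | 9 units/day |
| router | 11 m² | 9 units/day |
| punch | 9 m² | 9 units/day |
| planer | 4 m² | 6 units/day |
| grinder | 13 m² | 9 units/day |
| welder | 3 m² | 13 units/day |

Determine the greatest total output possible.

Allowing fractional choices, the relaxed optimum would be about 40.3, but machines are indivisible.
shear + planer + grinder + welder: floor space 3 + 4 + 13 + 3 = 23 ≤ 23, output 9 + 6 + 9 + 13 = 37.
shear + punch + planer + welder: floor space 3 + 9 + 4 + 3 = 19 ≤ 23, output 9 + 9 + 6 + 13 = 37.
shear + router + planer + welder: floor space 3 + 11 + 4 + 3 = 21 ≤ 23, output 9 + 9 + 6 + 13 = 37.
The maximum output is 37; one optimal choice is shear, punch, planer, and welder.

37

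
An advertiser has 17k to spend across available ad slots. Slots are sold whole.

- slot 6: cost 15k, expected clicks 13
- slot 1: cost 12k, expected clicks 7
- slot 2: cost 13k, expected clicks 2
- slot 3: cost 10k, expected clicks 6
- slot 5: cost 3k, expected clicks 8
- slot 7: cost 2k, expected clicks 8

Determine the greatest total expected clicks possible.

23

This is an integer program with binary decision variables.
Take slot 1, slot 5, and slot 7: cost 12 + 3 + 2 = 17 ≤ 17, expected clicks 7 + 8 + 8 = 23.
No other feasible combination does better.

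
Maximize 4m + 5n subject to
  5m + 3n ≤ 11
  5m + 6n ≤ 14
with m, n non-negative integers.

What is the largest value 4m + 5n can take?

10

(m,n)=(0,2) is feasible, giving 10.
(m,n)=(1,1) is feasible, giving 9.
(m,n)=(0,1) is feasible, giving 5.
Maximum is 10 at (m,n)=(0,2).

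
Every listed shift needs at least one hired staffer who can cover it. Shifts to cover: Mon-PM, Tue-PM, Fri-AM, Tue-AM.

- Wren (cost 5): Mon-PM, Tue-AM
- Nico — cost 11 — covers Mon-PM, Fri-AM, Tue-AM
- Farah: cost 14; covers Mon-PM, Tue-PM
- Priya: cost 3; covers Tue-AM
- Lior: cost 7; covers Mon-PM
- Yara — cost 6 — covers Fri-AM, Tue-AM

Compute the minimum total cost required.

20

The greedy cost-per-new-shift heuristic would pick Wren, Yara, and Farah for 25, but a cheaper cover exists.
Choose Farah and Yara: together they cover Mon-PM, Tue-PM, Fri-AM, Tue-AM — every shift.
Total cost: 14 + 6 = 20.
No cover costs less than 20.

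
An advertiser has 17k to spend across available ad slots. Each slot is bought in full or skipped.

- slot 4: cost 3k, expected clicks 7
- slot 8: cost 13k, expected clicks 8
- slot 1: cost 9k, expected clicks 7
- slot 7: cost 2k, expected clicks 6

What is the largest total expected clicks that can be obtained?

slot 4 + slot 8: cost 3 + 13 = 16 ≤ 17, expected clicks 7 + 8 = 15.
slot 4 + slot 1 + slot 7: cost 3 + 9 + 2 = 14 ≤ 17, expected clicks 7 + 7 + 6 = 20.
Best is slot 4, slot 1, and slot 7 with total expected clicks 20.

20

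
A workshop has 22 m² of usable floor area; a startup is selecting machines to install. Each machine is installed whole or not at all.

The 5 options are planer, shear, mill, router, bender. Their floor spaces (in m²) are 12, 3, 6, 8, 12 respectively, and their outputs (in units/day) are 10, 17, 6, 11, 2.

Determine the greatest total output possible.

34

Take shear, mill, and router: floor space 3 + 6 + 8 = 17 ≤ 22, output 17 + 6 + 11 = 34.
No other feasible combination does better.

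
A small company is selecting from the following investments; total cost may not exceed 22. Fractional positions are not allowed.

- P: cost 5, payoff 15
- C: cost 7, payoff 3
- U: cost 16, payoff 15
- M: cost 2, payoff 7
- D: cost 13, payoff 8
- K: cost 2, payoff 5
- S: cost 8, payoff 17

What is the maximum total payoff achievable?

Allowing fractional choices, the relaxed optimum would be about 48.7, but investments are indivisible.
P + C + M + S: cost 5 + 7 + 2 + 8 = 22 ≤ 22, payoff 15 + 3 + 7 + 17 = 42.
P + M + K + S: cost 5 + 2 + 2 + 8 = 17 ≤ 22, payoff 15 + 7 + 5 + 17 = 44.
Best is P, M, K, and S with total payoff 44.

44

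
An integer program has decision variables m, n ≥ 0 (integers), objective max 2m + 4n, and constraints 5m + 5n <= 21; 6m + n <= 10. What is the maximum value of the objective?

16

(m,n)=(0,4): 5·0+5·4=20≤21, 6·0+1·4=4≤10, objective 16.
(m,n)=(1,3): 5·1+5·3=20≤21, 6·1+1·3=9≤10, objective 14.
(m,n)=(0,3): 5·0+5·3=15≤21, 6·0+1·3=3≤10, objective 12.
Maximum is 16 at (m,n)=(0,4).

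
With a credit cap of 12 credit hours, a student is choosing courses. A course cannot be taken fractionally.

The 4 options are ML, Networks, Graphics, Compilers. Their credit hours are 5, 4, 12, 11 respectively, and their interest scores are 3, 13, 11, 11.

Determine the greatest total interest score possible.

16

Allowing fractional choices, the relaxed optimum would be about 21.0, but courses are indivisible.
Networks: credit hours 4 ≤ 12, interest score 13.
Compilers: credit hours 11 ≤ 12, interest score 11.
ML + Networks: credit hours 5 + 4 = 9 ≤ 12, interest score 3 + 13 = 16.
Best is ML and Networks with total interest score 16.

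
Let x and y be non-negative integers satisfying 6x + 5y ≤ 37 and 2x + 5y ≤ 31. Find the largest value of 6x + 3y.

Relaxing integrality, the LP optimum is 37.00 at (x,y) = (6.17, 0), which is not an integer point.
(x,y)=(6,0): 6·6+5·0=36≤37, 2·6+5·0=12≤31, objective 36.
(x,y)=(5,1): 6·5+5·1=35≤37, 2·5+5·1=15≤31, objective 33.
No feasible integer point exceeds 36.

36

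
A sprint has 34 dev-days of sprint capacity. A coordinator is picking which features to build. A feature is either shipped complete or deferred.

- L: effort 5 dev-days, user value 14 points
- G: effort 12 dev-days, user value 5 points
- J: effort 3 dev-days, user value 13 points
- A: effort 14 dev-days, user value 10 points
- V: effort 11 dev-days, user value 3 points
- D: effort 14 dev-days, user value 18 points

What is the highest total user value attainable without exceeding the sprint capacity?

50

Allowing fractional choices, the relaxed optimum would be about 53.6, but features are indivisible.
L + G + J + D: effort 5 + 12 + 3 + 14 = 34 ≤ 34, user value 14 + 5 + 13 + 18 = 50.
L + J + D: effort 5 + 3 + 14 = 22 ≤ 34, user value 14 + 13 + 18 = 45.
L + J + V + D: effort 5 + 3 + 11 + 14 = 33 ≤ 34, user value 14 + 13 + 3 + 18 = 48.
Best is L, G, J, and D with total user value 50.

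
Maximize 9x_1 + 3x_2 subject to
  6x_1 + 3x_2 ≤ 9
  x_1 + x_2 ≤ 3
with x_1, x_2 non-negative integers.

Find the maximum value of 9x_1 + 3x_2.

(x_1,x_2)=(1,1): 6·1+3·1=9≤9, 1·1+1·1=2≤3, objective 12.
(x_1,x_2)=(1,0): 6·1+3·0=6≤9, 1·1+1·0=1≤3, objective 9.
(x_1,x_2)=(0,2): 6·0+3·2=6≤9, 1·0+1·2=2≤3, objective 6.
(x_1,x_2)=(0,1): 6·0+3·1=3≤9, 1·0+1·1=1≤3, objective 3.
Maximum is 12 at (x_1,x_2)=(1,1).

12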